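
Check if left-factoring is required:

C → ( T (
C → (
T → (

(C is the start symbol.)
Yes, C has productions with common prefix '('

Left-factoring is needed when two productions for the same non-terminal
share a common prefix on the right-hand side.

Productions for C:
  C → ( T (
  C → (

Found common prefix '(' in productions for C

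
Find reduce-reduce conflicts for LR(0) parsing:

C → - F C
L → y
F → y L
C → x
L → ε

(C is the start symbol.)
No reduce-reduce conflicts

Augment with C' → C and build the canonical LR(0) collection (I0 = CLOSURE({[C' → . C]}), then GOTO on every symbol after a dot until no new states appear). It has 9 states:
  I0: { [C → . - F C], [C → . x], [C' → . C] }  — shift
  I1: { [C → - . F C], [F → . y L] }  — shift
  I2: { [C' → C .] }  — accept
  I3: { [C → x .] }  — reduce
  I4: { [C → - F . C], [C → . - F C], [C → . x] }  — shift
  I5: { [F → y . L], [L → . y], [L → .] }  — shift, reduce
  I6: { [F → y L .] }  — reduce
  I7: { [L → y .] }  — reduce
  I8: { [C → - F C .] }  — reduce

No state contains more than one complete item.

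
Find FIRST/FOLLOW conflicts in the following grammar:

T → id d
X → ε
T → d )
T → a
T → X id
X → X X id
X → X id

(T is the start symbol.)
A FIRST/FOLLOW conflict occurs when a non-terminal N has a nullable alternative N → β (β ⇒* ε) and another alternative N → α with FIRST(α) ∩ FOLLOW(N) ≠ ∅: on such a lookahead the parser cannot decide between expanding α and letting N vanish via β.

Nullable non-terminals: X.
FIRST sets used below: FIRST(X) = { 'id', ε }

X: nullable alternative(s) X → ε; FOLLOW(X) = { 'id' }
  X → ε: FIRST \ {ε} = { } — this is the only nullable alternative, skip
  X → X X id: FIRST \ {ε} = { 'id' } — overlaps FOLLOW(X) on { 'id' }: CONFLICT
  X → X id: FIRST \ {ε} = { 'id' } — overlaps FOLLOW(X) on { 'id' }: CONFLICT

T has no nullable alternative, so no FIRST/FOLLOW check is needed there.

So the grammar has 2 FIRST/FOLLOW conflicts (marked CONFLICT above).

Answer: Yes. X → X X id with FOLLOW(X) on { 'id' }; X → X id with FOLLOW(X) on { 'id' }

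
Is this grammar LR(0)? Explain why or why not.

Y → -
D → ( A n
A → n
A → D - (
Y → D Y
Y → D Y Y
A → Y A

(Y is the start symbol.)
No. Shift-reduce conflict between [Y → D Y .] and [D → . ( A n]

A grammar is LR(0) if no state in the canonical LR(0) collection has:
  - both a shift item (dot before a terminal) and a complete item (shift-reduce conflict), or
  - two or more complete items (reduce-reduce conflict; the accept item [Y' → Y .] counts as a complete item here).

Augment with Y' → Y and build the canonical LR(0) collection (I0 = CLOSURE({[Y' → . Y]}), then GOTO on every symbol after a dot until no new states appear). It has 15 states:
  I0: { [D → . ( A n], [Y → . -], [Y → . D Y Y], [Y → . D Y], [Y' → . Y] }  — shift
  I1: { [A → . D - (], [A → . Y A], [A → . n], [D → ( . A n], [D → . ( A n], [Y → . -], [Y → . D Y Y], [Y → . D Y] }  — shift
  I2: { [Y → - .] }  — reduce
  I3: { [D → . ( A n], [Y → . -], [Y → . D Y Y], [Y → . D Y], [Y → D . Y Y], [Y → D . Y] }  — shift
  I4: { [Y' → Y .] }  — accept
  I5: { [D → . ( A n], [Y → . -], [Y → . D Y Y], [Y → . D Y], [Y → D Y . Y], [Y → D Y .] }  — shift, reduce
  I6: { [Y → D Y Y .] }  — reduce
  I7: { [D → ( A . n] }  — shift
  I8: { [A → D . - (], [D → . ( A n], [Y → . -], [Y → . D Y Y], [Y → . D Y], [Y → D . Y Y], [Y → D . Y] }  — shift
  I9: { [A → . D - (], [A → . Y A], [A → . n], [A → Y . A], [D → . ( A n], [Y → . -], [Y → . D Y Y], [Y → . D Y] }  — shift
  I10: { [A → n .] }  — reduce
  I11: { [A → Y A .] }  — reduce
  I12: { [A → D - . (], [Y → - .] }  — shift, reduce
  I13: { [A → D - ( .] }  — reduce
  I14: { [D → ( A n .] }  — reduce

Conflict in state I5:
  Shift-reduce conflict between [Y → D Y .] and [D → . ( A n]
So the grammar is NOT LR(0).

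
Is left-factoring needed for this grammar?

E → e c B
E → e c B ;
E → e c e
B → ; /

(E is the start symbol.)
Left-factoring is needed when two productions for the same non-terminal
share a common prefix on the right-hand side.

Productions for E:
  E → e c B
  E → e c B ;
  E → e c e

Found common prefix 'e c' in productions for E

Answer: Yes, E has productions with common prefix 'e c'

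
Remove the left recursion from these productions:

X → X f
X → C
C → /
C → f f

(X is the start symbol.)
X is directly left-recursive. The standard transformation for
  A → A α₁ | ... | A α_m | β₁ | ... | β_n
is
  A  → β₁ A' | ... | β_n A'
  A' → α₁ A' | ... | α_m A' | ε

X → C becomes X → C X'
X → X f becomes X' → f X'
Add X' → ε

Productions for other non-terminals are unchanged:
  C → /
  C → f f

Resulting grammar:
X → C X'
X' → f X'
X' → ε
C → /
C → f f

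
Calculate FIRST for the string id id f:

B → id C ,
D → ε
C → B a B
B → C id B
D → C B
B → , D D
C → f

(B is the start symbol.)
To compute FIRST(id id f), process the symbols left to right:
Symbol id is a terminal. Add 'id' and stop.
FIRST(id id f) = { 'id' }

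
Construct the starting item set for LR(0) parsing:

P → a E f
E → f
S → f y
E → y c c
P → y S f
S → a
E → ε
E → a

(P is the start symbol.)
{ [P → . a E f], [P → . y S f], [P' → . P] }

First, augment the grammar with P' → P
I₀ = CLOSURE({ [P' → . P] }):
  [P' → . P] has the dot before P: add [P → . a E f], [P → . y S f]
No further items can be added.

I₀ = { [P → . a E f], [P → . y S f], [P' → . P] }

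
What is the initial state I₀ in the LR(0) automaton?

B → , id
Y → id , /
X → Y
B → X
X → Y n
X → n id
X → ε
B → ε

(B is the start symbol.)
{ [B → . , id], [B → . X], [B → .], [B' → . B], [X → . Y n], [X → . Y], [X → . n id], [X → .], [Y → . id , /] }

First, augment the grammar with B' → B
I₀ = CLOSURE({ [B' → . B] }):
  [B' → . B] has the dot before B: add [B → . , id], [B → . X], [B → .]
  [B → . X] has the dot before X: add [X → . Y], [X → . Y n], [X → . n id], [X → .]
  [X → . Y] has the dot before Y: add [Y → . id , /]
No further items can be added.

I₀ = { [B → . , id], [B → . X], [B → .], [B' → . B], [X → . Y n], [X → . Y], [X → . n id], [X → .], [Y → . id , /] }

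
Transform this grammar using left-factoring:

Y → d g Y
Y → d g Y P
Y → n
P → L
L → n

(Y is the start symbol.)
Left-factoring transforms A → αβ₁ | αβ₂ into A → αA' and A' → β₁ | β₂
(α is the longest common prefix among the alternatives). Repeat until
no nonterminal has two alternatives with a common prefix.

Round 1: Y has alternatives sharing prefix 'd g Y'. Introduce Y': Y → d g Y Y'
  Add: Y' → ε
  Add: Y' → P

No remaining common prefixes — done.

Resulting grammar:
Y → d g Y Y'
Y' → ε
Y' → P
Y → n
P → L
L → n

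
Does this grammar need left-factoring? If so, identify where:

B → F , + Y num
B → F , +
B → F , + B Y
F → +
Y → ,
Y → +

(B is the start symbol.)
Yes, B has productions with common prefix 'F , +'

Left-factoring is needed when two productions for the same non-terminal
share a common prefix on the right-hand side.

Productions for B:
  B → F , + Y num
  B → F , +
  B → F , + B Y
Productions for Y:
  Y → ,
  Y → +

Found common prefix 'F , +' in productions for B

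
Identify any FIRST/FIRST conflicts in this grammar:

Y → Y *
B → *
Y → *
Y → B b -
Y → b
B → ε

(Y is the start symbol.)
Yes. Y → Y '*' / Y → '*' on { '*' }; Y → Y '*' / Y → B b '-' on { '*', 'b' }; Y → Y '*' / Y → b on { 'b' }; Y → '*' / Y → B b '-' on { '*' }; Y → B b '-' / Y → b on { 'b' }

FIRST sets of the non-terminals at (or reachable through a nullable prefix from) the front of some alternative:
  FIRST(Y) = { '*', 'b' }
  FIRST(B) = { '*', ε }

Productions for Y:
  Y → Y *: FIRST = { '*', 'b' }
  Y → *: FIRST = { '*' }
  Y → B b -: FIRST = { '*', 'b' }
  Y → b: FIRST = { 'b' }
Productions for B:
  B → *: FIRST = { '*' }
  B → ε: FIRST = { ε }

Conflict for Y: Y → Y * and Y → *
  Overlap: { '*' }
Conflict for Y: Y → Y * and Y → B b -
  Overlap: { '*', 'b' }
Conflict for Y: Y → Y * and Y → b
  Overlap: { 'b' }
Conflict for Y: Y → * and Y → B b -
  Overlap: { '*' }
Conflict for Y: Y → B b - and Y → b
  Overlap: { 'b' }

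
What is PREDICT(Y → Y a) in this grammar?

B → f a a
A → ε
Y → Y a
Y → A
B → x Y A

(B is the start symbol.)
PREDICT(Y → Y a) = (FIRST(RHS) \ {ε}) ∪ (FOLLOW(Y) if ε ∈ FIRST(RHS), i.e. RHS ⇒* ε)
FIRST(Y) = { 'a', ε }
FIRST(Y a) = { 'a' }
ε ∉ FIRST(Y a), so FOLLOW(Y) is not added.
PREDICT(Y → Y a) = { 'a' }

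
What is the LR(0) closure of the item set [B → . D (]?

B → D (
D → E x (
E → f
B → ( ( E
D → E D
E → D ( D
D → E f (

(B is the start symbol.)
To compute CLOSURE, for each item [A → α.Bβ] where B is a non-terminal, add [B → .γ] for all productions B → γ; repeat for the newly added items until nothing changes.

Start with: [B → . D (]
  [B → . D (] has the dot before D: add [D → . E x (], [D → . E D], [D → . E f (]
  [D → . E x (] has the dot before E: add [E → . f], [E → . D ( D]
No further items can be added.

CLOSURE = { [B → . D (], [D → . E D], [D → . E f (], [D → . E x (], [E → . D ( D], [E → . f] }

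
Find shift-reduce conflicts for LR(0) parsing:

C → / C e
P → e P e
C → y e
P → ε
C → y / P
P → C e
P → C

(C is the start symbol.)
Yes — I4: [P → .] vs [C → . / C e]; I6: [P → C .] vs [P → C . e]; I8: [P → .] vs [C → . / C e]

Augment with C' → C and build the canonical LR(0) collection (I0 = CLOSURE({[C' → . C]}), then GOTO on every symbol after a dot until no new states appear). It has 14 states:
  I0: { [C → . / C e], [C → . y / P], [C → . y e], [C' → . C] }  — shift
  I1: { [C → . / C e], [C → . y / P], [C → . y e], [C → / . C e] }  — shift
  I2: { [C' → C .] }  — accept
  I3: { [C → y . / P], [C → y . e] }  — shift
  I4: { [C → . / C e], [C → . y / P], [C → . y e], [C → y / . P], [P → . C e], [P → . C], [P → . e P e], [P → .] }  — shift, reduce
  I5: { [C → y e .] }  — reduce
  I6: { [P → C . e], [P → C .] }  — shift, reduce
  I7: { [C → y / P .] }  — reduce
  I8: { [C → . / C e], [C → . y / P], [C → . y e], [P → . C e], [P → . C], [P → . e P e], [P → .], [P → e . P e] }  — shift, reduce
  I9: { [P → e P . e] }  — shift
  I10: { [P → e P e .] }  — reduce
  I11: { [P → C e .] }  — reduce
  I12: { [C → / C . e] }  — shift
  I13: { [C → / C e .] }  — reduce

I4 contains reduce item [P → .] and shift items [C → . / C e], [C → . y / P], [C → . y e], [P → . e P e] — shift-reduce conflict.
I6 contains reduce item [P → C .] and shift item [P → C . e] — shift-reduce conflict.
I8 contains reduce item [P → .] and shift items [C → . / C e], [C → . y / P], [C → . y e], [P → . e P e] — shift-reduce conflict.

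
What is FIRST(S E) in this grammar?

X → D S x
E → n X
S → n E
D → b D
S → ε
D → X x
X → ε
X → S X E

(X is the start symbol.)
{ 'n' }

FIRST sets of the non-terminals involved (from the grammar, by fixed-point iteration):
  FIRST(S) = { 'n', ε }
  FIRST(E) = { 'n' }

To compute FIRST(S E), process the symbols left to right:
Symbol S is a non-terminal. Add FIRST(S) \ {ε} = { 'n' }
S is nullable (ε ∈ FIRST(S)), continue to the next symbol.
Symbol E is a non-terminal. Add FIRST(E) \ {ε} = { 'n' }
E is not nullable (ε ∉ FIRST(E)), so stop here.
FIRST(S E) = { 'n' }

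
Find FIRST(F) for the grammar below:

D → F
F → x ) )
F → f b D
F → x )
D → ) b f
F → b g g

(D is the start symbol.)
{ 'b', 'f', 'x' }

From F → x ) ):
  - x is a terminal: add 'x' and stop
From F → f b D:
  - f is a terminal: add 'f' and stop
From F → x ):
  - x is a terminal: add 'x' and stop
From F → b g g:
  - b is a terminal: add 'b' and stop

Collecting: FIRST(F) = { 'b', 'f', 'x' }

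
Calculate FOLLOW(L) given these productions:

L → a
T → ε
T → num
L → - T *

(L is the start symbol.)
To compute FOLLOW(L), find every occurrence of L on a right-hand side N → α L β: add FIRST(β) \ {ε}, and if β is empty or nullable also add FOLLOW(N). Iterate to a fixed point.

L is the start symbol, so $ ∈ FOLLOW(L).
L does not occur on any right-hand side.

Taking the union: FOLLOW(L) = { $ }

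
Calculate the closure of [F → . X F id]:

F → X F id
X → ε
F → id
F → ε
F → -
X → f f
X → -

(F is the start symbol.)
Start with: [F → . X F id]
  [F → . X F id] has the dot before X: add [X → .], [X → . f f], [X → . -]
No further items can be added.

CLOSURE = { [F → . X F id], [X → . -], [X → . f f], [X → .] }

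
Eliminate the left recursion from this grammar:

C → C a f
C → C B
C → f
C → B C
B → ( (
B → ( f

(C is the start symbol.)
C → f C'
C → B C C'
C' → a f C'
C' → B C'
C' → ε
B → ( (
B → ( f

C is directly left-recursive. The standard transformation for
  A → A α₁ | ... | A α_m | β₁ | ... | β_n
is
  A  → β₁ A' | ... | β_n A'
  A' → α₁ A' | ... | α_m A' | ε

C → f becomes C → f C'
C → B C becomes C → B C C'
C → C a f becomes C' → a f C'
C → C B becomes C' → B C'
Add C' → ε

Productions for other non-terminals are unchanged:
  B → ( (
  B → ( f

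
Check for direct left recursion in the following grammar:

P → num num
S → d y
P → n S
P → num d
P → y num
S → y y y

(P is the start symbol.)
Direct left recursion occurs when N → N α for some non-terminal N (the right-hand side begins with the left-hand side itself).

P → num num: starts with num
S → d y: starts with d
P → n S: starts with n
P → num d: starts with num
P → y num: starts with y
S → y y y: starts with y

No direct left recursion found.

Answer: No direct left recursion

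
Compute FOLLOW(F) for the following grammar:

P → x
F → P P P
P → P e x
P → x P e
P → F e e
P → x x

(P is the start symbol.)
{ 'e' }

To compute FOLLOW(F), find every occurrence of F on a right-hand side N → α F β: add FIRST(β) \ {ε}, and if β is empty or nullable also add FOLLOW(N). Iterate to a fixed point.

In P → F e e: F is followed by e e, add FIRST(e e) \ {ε} = { 'e' }

Taking the union: FOLLOW(F) = { 'e' }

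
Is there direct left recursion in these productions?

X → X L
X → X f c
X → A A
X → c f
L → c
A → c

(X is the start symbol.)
Yes, X is left-recursive

Direct left recursion occurs when N → N α for some non-terminal N (the right-hand side begins with the left-hand side itself).

X → X L: LEFT RECURSIVE (starts with X)
X → X f c: LEFT RECURSIVE (starts with X)
X → A A: starts with A
X → c f: starts with c
L → c: starts with c
A → c: starts with c

The grammar has direct left recursion on: X.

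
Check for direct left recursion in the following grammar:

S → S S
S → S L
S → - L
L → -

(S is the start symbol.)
Yes, S is left-recursive

Direct left recursion occurs when N → N α for some non-terminal N (the right-hand side begins with the left-hand side itself).

S → S S: LEFT RECURSIVE (starts with S)
S → S L: LEFT RECURSIVE (starts with S)
S → - L: starts with '-'
L → -: starts with '-'

The grammar has direct left recursion on: S.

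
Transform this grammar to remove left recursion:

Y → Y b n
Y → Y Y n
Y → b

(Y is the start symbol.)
Y → b Y'
Y' → b n Y'
Y' → Y n Y'
Y' → ε

Y is directly left-recursive. The standard transformation for
  A → A α₁ | ... | A α_m | β₁ | ... | β_n
is
  A  → β₁ A' | ... | β_n A'
  A' → α₁ A' | ... | α_m A' | ε

Y → b becomes Y → b Y'
Y → Y b n becomes Y' → b n Y'
Y → Y Y n becomes Y' → Y n Y'
Add Y' → ε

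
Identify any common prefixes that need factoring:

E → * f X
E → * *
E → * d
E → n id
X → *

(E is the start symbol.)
Left-factoring is needed when two productions for the same non-terminal
share a common prefix on the right-hand side.

Productions for E:
  E → * f X
  E → * *
  E → * d
  E → n id

Found common prefix '*' in productions for E

Answer: Yes, E has productions with common prefix '*'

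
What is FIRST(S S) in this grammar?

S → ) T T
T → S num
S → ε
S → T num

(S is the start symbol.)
{ ')', 'num', ε }

FIRST sets of the non-terminals involved (from the grammar, by fixed-point iteration):
  FIRST(S) = { ')', 'num', ε }

To compute FIRST(S S), process the symbols left to right:
Symbol S is a non-terminal. Add FIRST(S) \ {ε} = { ')', 'num' }
S is nullable (ε ∈ FIRST(S)), continue to the next symbol.
Symbol S is a non-terminal. Add FIRST(S) \ {ε} = { ')', 'num' }
S is nullable (ε ∈ FIRST(S)), continue to the next symbol.
All symbols are nullable, so ε is in the result.
FIRST(S S) = { ')', 'num', ε }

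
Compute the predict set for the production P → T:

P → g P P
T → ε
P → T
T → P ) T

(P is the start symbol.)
PREDICT(P → T) = (FIRST(RHS) \ {ε}) ∪ (FOLLOW(P) if ε ∈ FIRST(RHS), i.e. RHS ⇒* ε)
FIRST(T) = { ')', 'g', ε }
FIRST(T) = { ')', 'g', ε }
ε ∈ FIRST(T) (the right-hand side is nullable), so add FOLLOW(P) = { $, ')', 'g' }
PREDICT(P → T) = { $, ')', 'g' }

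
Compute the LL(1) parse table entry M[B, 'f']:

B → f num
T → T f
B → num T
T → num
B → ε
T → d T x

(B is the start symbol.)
To find M[B, 'f'], we find productions for B where 'f' is in the predict set (PREDICT(N → α) = (FIRST(α) \ {ε}) ∪ (FOLLOW(N) if α ⇒* ε)).

Relevant sets:
  FOLLOW(B) = { $ }

B → f num: PREDICT = { 'f' }
  'f' is in predict set, so this production goes in M[B, 'f']
B → num T: PREDICT = { 'num' }
B → ε: PREDICT = { $ }

M[B, 'f'] = B → f num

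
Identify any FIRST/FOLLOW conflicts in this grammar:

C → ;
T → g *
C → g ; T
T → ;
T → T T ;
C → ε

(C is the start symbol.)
No FIRST/FOLLOW conflicts.

A FIRST/FOLLOW conflict occurs when a non-terminal N has a nullable alternative N → β (β ⇒* ε) and another alternative N → α with FIRST(α) ∩ FOLLOW(N) ≠ ∅: on such a lookahead the parser cannot decide between expanding α and letting N vanish via β.

Nullable non-terminals: C.

C: nullable alternative(s) C → ε; FOLLOW(C) = { $ }
  C → ;: FIRST \ {ε} = { ';' } — disjoint from FOLLOW(C)
  C → g ; T: FIRST \ {ε} = { 'g' } — disjoint from FOLLOW(C)
  C → ε: FIRST \ {ε} = { } — this is the only nullable alternative, skip

T has no nullable alternative, so no FIRST/FOLLOW check is needed there.

No FIRST/FOLLOW conflicts found.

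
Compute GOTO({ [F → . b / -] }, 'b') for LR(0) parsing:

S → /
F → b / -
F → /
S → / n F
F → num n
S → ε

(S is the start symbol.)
{ [F → b . / -] }

GOTO(I, 'b') = CLOSURE({ [A → αX.β] : [A → α.Xβ] ∈ I, X = 'b' })

Items with dot before 'b', with the dot advanced:
  [F → . b / -] → [F → b . / -]
Closure adds nothing (no advanced item has the dot before a non-terminal).

GOTO = { [F → b . / -] }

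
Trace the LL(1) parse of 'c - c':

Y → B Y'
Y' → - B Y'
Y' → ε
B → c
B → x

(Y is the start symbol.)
Stack is shown with the top on the left.

Stack     Input    Action
-------------------------
Y $       c - c $  output Y → B Y'
B Y' $    c - c $  output B → c
c Y' $    c - c $  match 'c'
Y' $      - c $    output Y' → - B Y'
- B Y' $  - c $    match '-'
B Y' $    c $      output B → c
c Y' $    c $      match 'c'
Y' $      $        output Y' → ε
$         $        accept

The string is accepted.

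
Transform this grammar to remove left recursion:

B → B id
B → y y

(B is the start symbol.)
B is directly left-recursive. The standard transformation for
  A → A α₁ | ... | A α_m | β₁ | ... | β_n
is
  A  → β₁ A' | ... | β_n A'
  A' → α₁ A' | ... | α_m A' | ε

B → y y becomes B → y y B'
B → B id becomes B' → id B'
Add B' → ε

Resulting grammar:
B → y y B'
B' → id B'
B' → ε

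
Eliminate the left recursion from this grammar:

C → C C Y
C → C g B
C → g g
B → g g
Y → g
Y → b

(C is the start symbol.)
C is directly left-recursive. The standard transformation for
  A → A α₁ | ... | A α_m | β₁ | ... | β_n
is
  A  → β₁ A' | ... | β_n A'
  A' → α₁ A' | ... | α_m A' | ε

C → g g becomes C → g g C'
C → C C Y becomes C' → C Y C'
C → C g B becomes C' → g B C'
Add C' → ε

Productions for other non-terminals are unchanged:
  B → g g
  Y → g
  Y → b

Resulting grammar:
C → g g C'
C' → C Y C'
C' → g B C'
C' → ε
B → g g
Y → g
Y → b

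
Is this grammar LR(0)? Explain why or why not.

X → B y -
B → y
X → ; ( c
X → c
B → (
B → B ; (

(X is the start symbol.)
Yes, the grammar is LR(0)

A grammar is LR(0) if no state in the canonical LR(0) collection has:
  - both a shift item (dot before a terminal) and a complete item (shift-reduce conflict), or
  - two or more complete items (reduce-reduce conflict; the accept item [X' → X .] counts as a complete item here).

Augment with X' → X and build the canonical LR(0) collection (I0 = CLOSURE({[X' → . X]}), then GOTO on every symbol after a dot until no new states appear). It has 13 states:
  I0: { [B → . (], [B → . B ; (], [B → . y], [X → . ; ( c], [X → . B y -], [X → . c], [X' → . X] }  — shift
  I1: { [B → ( .] }  — reduce
  I2: { [X → ; . ( c] }  — shift
  I3: { [B → B . ; (], [X → B . y -] }  — shift
  I4: { [X' → X .] }  — accept
  I5: { [X → c .] }  — reduce
  I6: { [B → y .] }  — reduce
  I7: { [B → B ; . (] }  — shift
  I8: { [X → B y . -] }  — shift
  I9: { [X → B y - .] }  — reduce
  I10: { [B → B ; ( .] }  — reduce
  I11: { [X → ; ( . c] }  — shift
  I12: { [X → ; ( c .] }  — reduce

Every state is either a pure shift/goto state or contains exactly one complete item and nothing to shift — no conflicts. The grammar is LR(0).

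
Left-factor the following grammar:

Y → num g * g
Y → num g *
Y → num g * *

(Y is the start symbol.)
Left-factoring transforms A → αβ₁ | αβ₂ into A → αA' and A' → β₁ | β₂
(α is the longest common prefix among the alternatives). Repeat until
no nonterminal has two alternatives with a common prefix.

Round 1: Y has alternatives sharing prefix 'num g *'. Introduce Y': Y → num g * Y'
  Add: Y' → g
  Add: Y' → ε
  Add: Y' → *

No remaining common prefixes — done.

Resulting grammar:
Y → num g * Y'
Y' → g
Y' → ε
Y' → *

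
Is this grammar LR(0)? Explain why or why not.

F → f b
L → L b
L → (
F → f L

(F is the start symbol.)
Augment with F' → F and build the canonical LR(0) collection (I0 = CLOSURE({[F' → . F]}), then GOTO on every symbol after a dot until no new states appear). It has 7 states:
  I0: { [F → . f L], [F → . f b], [F' → . F] }  — shift
  I1: { [F' → F .] }  — accept
  I2: { [F → f . L], [F → f . b], [L → . (], [L → . L b] }  — shift
  I3: { [L → ( .] }  — reduce
  I4: { [F → f L .], [L → L . b] }  — shift, reduce
  I5: { [F → f b .] }  — reduce
  I6: { [L → L b .] }  — reduce

Conflict in state I4:
  Shift-reduce conflict between [F → f L .] and [L → L . b]
So the grammar is NOT LR(0).

Answer: No. Shift-reduce conflict between [F → f L .] and [L → L . b]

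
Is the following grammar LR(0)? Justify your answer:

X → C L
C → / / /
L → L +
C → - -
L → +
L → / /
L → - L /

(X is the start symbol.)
Augment with X' → X and build the canonical LR(0) collection (I0 = CLOSURE({[X' → . X]}), then GOTO on every symbol after a dot until no new states appear). It has 16 states:
  I0: { [C → . - -], [C → . / / /], [X → . C L], [X' → . X] }  — shift
  I1: { [C → - . -] }  — shift
  I2: { [C → / . / /] }  — shift
  I3: { [L → . +], [L → . - L /], [L → . / /], [L → . L +], [X → C . L] }  — shift
  I4: { [X' → X .] }  — accept
  I5: { [L → + .] }  — reduce
  I6: { [L → - . L /], [L → . +], [L → . - L /], [L → . / /], [L → . L +] }  — shift
  I7: { [L → / . /] }  — shift
  I8: { [L → L . +], [X → C L .] }  — shift, reduce
  I9: { [L → L + .] }  — reduce
  I10: { [L → / / .] }  — reduce
  I11: { [L → - L . /], [L → L . +] }  — shift
  I12: { [L → - L / .] }  — reduce
  I13: { [C → / / . /] }  — shift
  I14: { [C → / / / .] }  — reduce
  I15: { [C → - - .] }  — reduce

Conflict in state I8:
  Shift-reduce conflict between [X → C L .] and [L → L . +]
So the grammar is NOT LR(0).

Answer: No. Shift-reduce conflict between [X → C L .] and [L → L . +]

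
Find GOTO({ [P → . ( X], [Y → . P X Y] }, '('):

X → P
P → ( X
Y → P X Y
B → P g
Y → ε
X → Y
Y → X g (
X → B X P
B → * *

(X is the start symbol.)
GOTO(I, '(') = CLOSURE({ [A → αX.β] : [A → α.Xβ] ∈ I, X = '(' })

Items with dot before '(', with the dot advanced:
  [P → . ( X] → [P → ( . X]
Closure of the advanced items:
  [P → ( . X] has the dot before X: add [X → . P], [X → . Y], [X → . B X P]
  [X → . P] has the dot before P: add [P → . ( X]
  [X → . Y] has the dot before Y: add [Y → . P X Y], [Y → .], [Y → . X g (]
  [X → . B X P] has the dot before B: add [B → . P g], [B → . * *]

GOTO = { [B → . * *], [B → . P g], [P → ( . X], [P → . ( X], [X → . B X P], [X → . P], [X → . Y], [Y → . P X Y], [Y → . X g (], [Y → .] }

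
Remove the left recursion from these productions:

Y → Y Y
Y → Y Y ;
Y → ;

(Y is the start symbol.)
Y is directly left-recursive. The standard transformation for
  A → A α₁ | ... | A α_m | β₁ | ... | β_n
is
  A  → β₁ A' | ... | β_n A'
  A' → α₁ A' | ... | α_m A' | ε

Y → ; becomes Y → ; Y'
Y → Y Y becomes Y' → Y Y'
Y → Y Y ; becomes Y' → Y ; Y'
Add Y' → ε

Resulting grammar:
Y → ; Y'
Y' → Y Y'
Y' → Y ; Y'
Y' → ε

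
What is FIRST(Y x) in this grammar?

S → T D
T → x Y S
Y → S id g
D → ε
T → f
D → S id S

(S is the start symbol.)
FIRST sets of the non-terminals involved (from the grammar, by fixed-point iteration):
  FIRST(Y) = { 'f', 'x' }

To compute FIRST(Y x), process the symbols left to right:
Symbol Y is a non-terminal. Add FIRST(Y) \ {ε} = { 'f', 'x' }
Y is not nullable (ε ∉ FIRST(Y)), so stop here.
FIRST(Y x) = { 'f', 'x' }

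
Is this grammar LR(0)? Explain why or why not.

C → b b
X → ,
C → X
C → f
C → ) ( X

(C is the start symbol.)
A grammar is LR(0) if no state in the canonical LR(0) collection has:
  - both a shift item (dot before a terminal) and a complete item (shift-reduce conflict), or
  - two or more complete items (reduce-reduce conflict; the accept item [C' → C .] counts as a complete item here).

Augment with C' → C and build the canonical LR(0) collection (I0 = CLOSURE({[C' → . C]}), then GOTO on every symbol after a dot until no new states appear). It has 10 states:
  I0: { [C → . ) ( X], [C → . X], [C → . b b], [C → . f], [C' → . C], [X → . ,] }  — shift
  I1: { [C → ) . ( X] }  — shift
  I2: { [X → , .] }  — reduce
  I3: { [C' → C .] }  — accept
  I4: { [C → X .] }  — reduce
  I5: { [C → b . b] }  — shift
  I6: { [C → f .] }  — reduce
  I7: { [C → b b .] }  — reduce
  I8: { [C → ) ( . X], [X → . ,] }  — shift
  I9: { [C → ) ( X .] }  — reduce

Every state is either a pure shift/goto state or contains exactly one complete item and nothing to shift — no conflicts. The grammar is LR(0).

Answer: Yes, the grammar is LR(0)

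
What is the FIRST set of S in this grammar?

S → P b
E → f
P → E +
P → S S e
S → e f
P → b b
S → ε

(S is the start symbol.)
{ 'b', 'e', 'f', ε }

FIRST sets of the other non-terminals involved (by the same procedure, iterated to a fixed point):
  FIRST(P) = { 'b', 'e', 'f' }

From S → P b:
  - P is a non-terminal: add FIRST(P) \ {ε} = { 'b', 'e', 'f' }
    P is not nullable, so stop
From S → e f:
  - e is a terminal: add 'e' and stop
From S → ε:
  - ε-production, so ε ∈ FIRST(S)

Collecting: FIRST(S) = { 'b', 'e', 'f', ε }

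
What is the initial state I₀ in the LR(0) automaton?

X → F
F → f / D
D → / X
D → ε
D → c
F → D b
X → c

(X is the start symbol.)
First, augment the grammar with X' → X
I₀ = CLOSURE({ [X' → . X] }):
  [X' → . X] has the dot before X: add [X → . F], [X → . c]
  [X → . F] has the dot before F: add [F → . f / D], [F → . D b]
  [F → . D b] has the dot before D: add [D → . / X], [D → .], [D → . c]
No further items can be added.

I₀ = { [D → . / X], [D → . c], [D → .], [F → . D b], [F → . f / D], [X → . F], [X → . c], [X' → . X] }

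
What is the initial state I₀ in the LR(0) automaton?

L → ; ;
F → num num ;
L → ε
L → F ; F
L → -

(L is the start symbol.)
{ [F → . num num ;], [L → . -], [L → . ; ;], [L → . F ; F], [L → .], [L' → . L] }

First, augment the grammar with L' → L
I₀ = CLOSURE({ [L' → . L] }):
  [L' → . L] has the dot before L: add [L → . ; ;], [L → .], [L → . F ; F], [L → . -]
  [L → . F ; F] has the dot before F: add [F → . num num ;]
No further items can be added.

I₀ = { [F → . num num ;], [L → . -], [L → . ; ;], [L → . F ; F], [L → .], [L' → . L] }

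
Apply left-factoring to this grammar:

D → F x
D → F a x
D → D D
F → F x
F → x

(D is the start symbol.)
Left-factoring transforms A → αβ₁ | αβ₂ into A → αA' and A' → β₁ | β₂
(α is the longest common prefix among the alternatives). Repeat until
no nonterminal has two alternatives with a common prefix.

Round 1: D has alternatives sharing prefix 'F'. Introduce D': D → F D'
  Add: D' → x
  Add: D' → a x

No remaining common prefixes — done.

Resulting grammar:
D → F D'
D' → x
D' → a x
D → D D
F → F x
F → x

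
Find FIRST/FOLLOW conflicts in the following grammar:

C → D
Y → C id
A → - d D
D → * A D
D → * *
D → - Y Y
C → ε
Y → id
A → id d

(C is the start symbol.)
No FIRST/FOLLOW conflicts.

Nullable non-terminals: C.
FIRST sets used below: FIRST(D) = { '*', '-' }

C: nullable alternative(s) C → ε; FOLLOW(C) = { $, 'id' }
  C → D: FIRST \ {ε} = { '*', '-' } — disjoint from FOLLOW(C)
  C → ε: FIRST \ {ε} = { } — this is the only nullable alternative, skip

A, D, Y have no nullable alternative, so no FIRST/FOLLOW check is needed there.

No FIRST/FOLLOW conflicts found.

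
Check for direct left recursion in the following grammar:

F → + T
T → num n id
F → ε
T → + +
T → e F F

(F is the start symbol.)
F → + T: starts with '+'
T → num n id: starts with num
F → ε: starts with ε
T → + +: starts with '+'
T → e F F: starts with e

No direct left recursion found.

Answer: No direct left recursion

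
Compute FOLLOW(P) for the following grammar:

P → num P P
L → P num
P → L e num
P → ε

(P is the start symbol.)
{ $, 'num' }

P is the start symbol, so $ ∈ FOLLOW(P).
In P → num P P: P is followed by P, add FIRST(P) \ {ε} = { 'num' }
  P is nullable, so FOLLOW(P) is also included — that is the set being defined, nothing new
In P → num P P: P is at the end; this adds FOLLOW(P) to itself — nothing new
In L → P num: P is followed by num, add FIRST(num) \ {ε} = { 'num' }

Taking the union: FOLLOW(P) = { $, 'num' }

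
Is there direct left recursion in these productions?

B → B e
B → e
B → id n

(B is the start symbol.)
Direct left recursion occurs when N → N α for some non-terminal N (the right-hand side begins with the left-hand side itself).

B → B e: LEFT RECURSIVE (starts with B)
B → e: starts with e
B → id n: starts with id

The grammar has direct left recursion on: B.

Answer: Yes, B is left-recursive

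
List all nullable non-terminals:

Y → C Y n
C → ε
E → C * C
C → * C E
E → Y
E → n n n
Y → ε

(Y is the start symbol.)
{ 'C', 'E', 'Y' }

A non-terminal is nullable if it can derive ε (the empty string): either it has an ε-production, or it has a production whose right-hand side consists entirely of nullable non-terminals.

ε-productions: C → ε, Y → ε
So C, Y are immediately nullable.
E → Y: every symbol on the right is nullable, so E is nullable too.
Every non-terminal is now nullable.
Nullable = { 'C', 'E', 'Y' }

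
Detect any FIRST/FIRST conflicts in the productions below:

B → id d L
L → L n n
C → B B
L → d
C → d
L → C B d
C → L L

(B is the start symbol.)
Yes. L → L n n / L → d on { 'd' }; L → L n n / L → C B d on { 'd', 'id' }; L → d / L → C B d on { 'd' }; C → B B / C → L L on { 'id' }; C → d / C → L L on { 'd' }

FIRST sets of the non-terminals at (or reachable through a nullable prefix from) the front of some alternative:
  FIRST(L) = { 'd', 'id' }
  FIRST(C) = { 'd', 'id' }
  FIRST(B) = { 'id' }

Productions for L:
  L → L n n: FIRST = { 'd', 'id' }
  L → d: FIRST = { 'd' }
  L → C B d: FIRST = { 'd', 'id' }
Productions for C:
  C → B B: FIRST = { 'id' }
  C → d: FIRST = { 'd' }
  C → L L: FIRST = { 'd', 'id' }
B has only one production, so no FIRST/FIRST conflict is possible there.

Conflict for L: L → L n n and L → d
  Overlap: { 'd' }
Conflict for L: L → L n n and L → C B d
  Overlap: { 'd', 'id' }
Conflict for L: L → d and L → C B d
  Overlap: { 'd' }
Conflict for C: C → B B and C → L L
  Overlap: { 'id' }
Conflict for C: C → d and C → L L
  Overlap: { 'd' }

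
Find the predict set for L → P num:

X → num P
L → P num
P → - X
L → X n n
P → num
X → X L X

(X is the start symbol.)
{ '-', 'num' }

PREDICT(L → P num) = (FIRST(RHS) \ {ε}) ∪ (FOLLOW(L) if ε ∈ FIRST(RHS), i.e. RHS ⇒* ε)
FIRST(P) = { '-', 'num' }
FIRST(P num) = { '-', 'num' }
ε ∉ FIRST(P num), so FOLLOW(L) is not added.
PREDICT(L → P num) = { '-', 'num' }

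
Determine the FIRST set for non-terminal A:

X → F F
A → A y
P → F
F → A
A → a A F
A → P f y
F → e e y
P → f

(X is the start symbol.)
{ 'a', 'e', 'f' }

To compute FIRST(A), examine every production with A on the left-hand side, reading each right-hand side left to right until a non-nullable symbol is reached.

FIRST sets of the other non-terminals involved (by the same procedure, iterated to a fixed point):
  FIRST(P) = { 'a', 'e', 'f' }

From A → A y:
  - A is the symbol being defined: contributes nothing new
    A is not nullable, so stop
From A → a A F:
  - a is a terminal: add 'a' and stop
From A → P f y:
  - P is a non-terminal: add FIRST(P) \ {ε} = { 'a', 'e', 'f' }
    P is not nullable, so stop

Collecting: FIRST(A) = { 'a', 'e', 'f' }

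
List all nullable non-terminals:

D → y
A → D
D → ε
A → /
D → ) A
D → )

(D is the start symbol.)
ε-productions: D → ε
So D is immediately nullable.
A → D: every symbol on the right is nullable, so A is nullable too.
Every non-terminal is now nullable.
Nullable = { 'A', 'D' }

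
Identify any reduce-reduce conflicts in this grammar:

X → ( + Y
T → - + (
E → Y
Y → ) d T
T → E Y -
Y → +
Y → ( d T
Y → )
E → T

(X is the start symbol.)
Augment with X' → X and build the canonical LR(0) collection (I0 = CLOSURE({[X' → . X]}), then GOTO on every symbol after a dot until no new states appear). It has 19 states:
  I0: { [X → . ( + Y], [X' → . X] }  — shift
  I1: { [X → ( . + Y] }  — shift
  I2: { [X' → X .] }  — accept
  I3: { [X → ( + . Y], [Y → . ( d T], [Y → . ) d T], [Y → . )], [Y → . +] }  — shift
  I4: { [Y → ( . d T] }  — shift
  I5: { [Y → ) . d T], [Y → ) .] }  — shift, reduce
  I6: { [Y → + .] }  — reduce
  I7: { [X → ( + Y .] }  — reduce
  I8: { [E → . T], [E → . Y], [T → . - + (], [T → . E Y -], [Y → ) d . T], [Y → . ( d T], [Y → . ) d T], [Y → . )], [Y → . +] }  — shift
  I9: { [T → - . + (] }  — shift
  I10: { [T → E . Y -], [Y → . ( d T], [Y → . ) d T], [Y → . )], [Y → . +] }  — shift
  I11: { [E → T .], [Y → ) d T .] }  — 2 reduces
  I12: { [E → Y .] }  — reduce
  I13: { [T → E Y . -] }  — shift
  I14: { [T → E Y - .] }  — reduce
  I15: { [T → - + . (] }  — shift
  I16: { [T → - + ( .] }  — reduce
  I17: { [E → . T], [E → . Y], [T → . - + (], [T → . E Y -], [Y → ( d . T], [Y → . ( d T], [Y → . ) d T], [Y → . )], [Y → . +] }  — shift
  I18: { [E → T .], [Y → ( d T .] }  — 2 reduces

I11 contains complete items [E → T .], [Y → ) d T .] — reduce-reduce conflict.
I18 contains complete items [E → T .], [Y → ( d T .] — reduce-reduce conflict.

Answer: Yes — I11: [E → T .] vs [Y → ) d T .]; I18: [E → T .] vs [Y → ( d T .]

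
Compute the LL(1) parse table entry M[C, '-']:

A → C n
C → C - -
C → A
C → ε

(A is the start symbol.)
To find M[C, '-'], we find productions for C where '-' is in the predict set (PREDICT(N → α) = (FIRST(α) \ {ε}) ∪ (FOLLOW(N) if α ⇒* ε)).

Relevant sets:
  FIRST(C) = { '-', 'n', ε }
  FIRST(A) = { '-', 'n' }
  FOLLOW(C) = { '-', 'n' }

C → C - -: PREDICT = { '-', 'n' }
  '-' is in predict set, so this production goes in M[C, '-']
C → A: PREDICT = { '-', 'n' }
  '-' is in predict set, so this production goes in M[C, '-']
C → ε: PREDICT = { '-', 'n' }
  '-' is in predict set, so this production goes in M[C, '-']

M[C, '-'] = C → C - -, C → A, C → ε  (a multiply-defined cell — the grammar is not LL(1))

Answer: C → C - -, C → A, C → ε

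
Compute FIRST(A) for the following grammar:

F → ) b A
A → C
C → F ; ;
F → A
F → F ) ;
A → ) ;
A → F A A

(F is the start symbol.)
FIRST sets of the other non-terminals involved (by the same procedure, iterated to a fixed point):
  FIRST(C) = { ')' }
  FIRST(F) = { ')' }

From A → C:
  - C is a non-terminal: add FIRST(C) \ {ε} = { ')' }
    C is not nullable, so stop
From A → ) ;:
  - ')' is a terminal: add ')' and stop
From A → F A A:
  - F is a non-terminal: add FIRST(F) \ {ε} = { ')' }
    F is not nullable, so stop

Collecting: FIRST(A) = { ')' }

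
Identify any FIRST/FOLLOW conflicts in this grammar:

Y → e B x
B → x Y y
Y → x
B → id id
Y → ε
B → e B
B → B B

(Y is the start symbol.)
No FIRST/FOLLOW conflicts.

A FIRST/FOLLOW conflict occurs when a non-terminal N has a nullable alternative N → β (β ⇒* ε) and another alternative N → α with FIRST(α) ∩ FOLLOW(N) ≠ ∅: on such a lookahead the parser cannot decide between expanding α and letting N vanish via β.

Nullable non-terminals: Y.

Y: nullable alternative(s) Y → ε; FOLLOW(Y) = { $, 'y' }
  Y → e B x: FIRST \ {ε} = { 'e' } — disjoint from FOLLOW(Y)
  Y → x: FIRST \ {ε} = { 'x' } — disjoint from FOLLOW(Y)
  Y → ε: FIRST \ {ε} = { } — this is the only nullable alternative, skip

B has no nullable alternative, so no FIRST/FOLLOW check is needed there.

No FIRST/FOLLOW conflicts found.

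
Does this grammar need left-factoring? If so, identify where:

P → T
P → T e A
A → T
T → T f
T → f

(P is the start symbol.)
Yes, P has productions with common prefix 'T'

Left-factoring is needed when two productions for the same non-terminal
share a common prefix on the right-hand side.

Productions for P:
  P → T
  P → T e A
Productions for T:
  T → T f
  T → f

Found common prefix 'T' in productions for P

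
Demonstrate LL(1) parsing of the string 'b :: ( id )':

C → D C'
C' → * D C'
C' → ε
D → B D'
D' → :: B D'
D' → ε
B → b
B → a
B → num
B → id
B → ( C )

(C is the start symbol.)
LL(1) parsing maintains a stack (initially the start symbol over $) and the input. At each step: if the stack top is a terminal, match it against the current input token; if it is a non-terminal N, replace it with the RHS of M[N, lookahead] (the unique production whose predict set contains the lookahead).

Stack is shown with the top on the left.

Stack               Input          Action
-----------------------------------------
C $                 b :: ( id ) $  output C → D C'
D C' $              b :: ( id ) $  output D → B D'
B D' C' $           b :: ( id ) $  output B → b
b D' C' $           b :: ( id ) $  match 'b'
D' C' $             :: ( id ) $    output D' → :: B D'
:: B D' C' $        :: ( id ) $    match '::'
B D' C' $           ( id ) $       output B → ( C )
( C ) D' C' $       ( id ) $       match '('
C ) D' C' $         id ) $         output C → D C'
D C' ) D' C' $      id ) $         output D → B D'
B D' C' ) D' C' $   id ) $         output B → id
id D' C' ) D' C' $  id ) $         match 'id'
D' C' ) D' C' $     ) $            output D' → ε
C' ) D' C' $        ) $            output C' → ε
) D' C' $           ) $            match ')'
D' C' $             $              output D' → ε
C' $                $              output C' → ε
$                   $              accept

The string is accepted.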